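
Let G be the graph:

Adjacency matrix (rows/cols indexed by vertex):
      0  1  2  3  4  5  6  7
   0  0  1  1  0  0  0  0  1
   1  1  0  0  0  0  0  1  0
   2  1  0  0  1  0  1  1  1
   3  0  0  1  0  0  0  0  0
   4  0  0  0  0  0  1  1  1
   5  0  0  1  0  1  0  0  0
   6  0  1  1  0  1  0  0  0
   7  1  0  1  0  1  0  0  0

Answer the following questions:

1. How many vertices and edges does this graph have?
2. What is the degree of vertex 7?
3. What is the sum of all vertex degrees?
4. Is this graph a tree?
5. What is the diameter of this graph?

Count: 8 vertices, 11 edges.
Vertex 7 has neighbors [0, 2, 4], degree = 3.
Handshaking lemma: 2 * 11 = 22.
A tree on 8 vertices has 7 edges. This graph has 11 edges (4 extra). Not a tree.
Diameter (longest shortest path) = 3.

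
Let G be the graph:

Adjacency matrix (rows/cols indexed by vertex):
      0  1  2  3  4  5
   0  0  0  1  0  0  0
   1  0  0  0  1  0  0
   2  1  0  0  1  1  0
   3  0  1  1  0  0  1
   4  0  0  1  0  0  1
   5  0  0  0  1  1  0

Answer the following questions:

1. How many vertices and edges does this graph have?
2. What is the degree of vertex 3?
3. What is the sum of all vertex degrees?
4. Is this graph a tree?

Count: 6 vertices, 6 edges.
Vertex 3 has neighbors [1, 2, 5], degree = 3.
Handshaking lemma: 2 * 6 = 12.
A tree on 6 vertices has 5 edges. This graph has 6 edges (1 extra). Not a tree.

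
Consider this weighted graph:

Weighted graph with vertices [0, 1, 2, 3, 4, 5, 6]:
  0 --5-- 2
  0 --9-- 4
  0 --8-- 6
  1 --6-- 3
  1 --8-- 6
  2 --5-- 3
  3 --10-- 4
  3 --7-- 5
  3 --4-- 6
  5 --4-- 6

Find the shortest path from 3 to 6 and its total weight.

Using Dijkstra's algorithm from vertex 3:
Shortest path: 3 -> 6
Total weight: 4 = 4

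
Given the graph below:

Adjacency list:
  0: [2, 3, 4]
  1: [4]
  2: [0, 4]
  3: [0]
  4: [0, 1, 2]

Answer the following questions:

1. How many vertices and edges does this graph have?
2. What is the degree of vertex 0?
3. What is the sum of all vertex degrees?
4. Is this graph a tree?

Count: 5 vertices, 5 edges.
Vertex 0 has neighbors [2, 3, 4], degree = 3.
Handshaking lemma: 2 * 5 = 10.
A tree on 5 vertices has 4 edges. This graph has 5 edges (1 extra). Not a tree.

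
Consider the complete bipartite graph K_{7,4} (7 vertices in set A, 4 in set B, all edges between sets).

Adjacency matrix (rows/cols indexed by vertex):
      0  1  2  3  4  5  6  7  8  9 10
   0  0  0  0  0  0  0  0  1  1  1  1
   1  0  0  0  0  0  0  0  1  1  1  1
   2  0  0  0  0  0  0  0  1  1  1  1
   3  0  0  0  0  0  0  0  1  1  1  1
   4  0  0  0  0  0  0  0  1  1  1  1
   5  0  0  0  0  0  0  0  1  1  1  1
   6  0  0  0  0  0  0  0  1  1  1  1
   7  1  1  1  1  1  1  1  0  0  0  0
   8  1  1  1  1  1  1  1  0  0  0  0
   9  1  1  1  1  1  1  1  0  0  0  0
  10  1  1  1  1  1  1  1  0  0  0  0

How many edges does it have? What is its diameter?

K_{7,4} has 7 * 4 = 28 edges.
Any vertex reaches any opposite-side vertex in 1 step; same-side vertices reach in 2 steps via any opposite-side vertex.
Diameter = 2.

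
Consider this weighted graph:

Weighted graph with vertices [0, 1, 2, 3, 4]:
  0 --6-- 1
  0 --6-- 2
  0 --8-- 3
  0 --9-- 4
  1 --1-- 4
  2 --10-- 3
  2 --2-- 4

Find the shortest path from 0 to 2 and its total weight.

Using Dijkstra's algorithm from vertex 0:
Shortest path: 0 -> 2
Total weight: 6 = 6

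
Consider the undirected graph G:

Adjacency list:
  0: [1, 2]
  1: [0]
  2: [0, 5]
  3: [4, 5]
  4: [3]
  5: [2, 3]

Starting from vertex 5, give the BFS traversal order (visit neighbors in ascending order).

BFS from vertex 5 (neighbors processed in ascending order):
Visit order: 5, 2, 3, 0, 4, 1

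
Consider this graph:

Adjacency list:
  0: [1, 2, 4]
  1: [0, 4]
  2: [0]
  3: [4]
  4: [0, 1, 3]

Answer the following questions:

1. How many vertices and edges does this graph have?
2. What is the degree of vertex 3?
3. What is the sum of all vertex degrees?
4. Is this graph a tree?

Count: 5 vertices, 5 edges.
Vertex 3 has neighbors [4], degree = 1.
Handshaking lemma: 2 * 5 = 10.
A tree on 5 vertices has 4 edges. This graph has 5 edges (1 extra). Not a tree.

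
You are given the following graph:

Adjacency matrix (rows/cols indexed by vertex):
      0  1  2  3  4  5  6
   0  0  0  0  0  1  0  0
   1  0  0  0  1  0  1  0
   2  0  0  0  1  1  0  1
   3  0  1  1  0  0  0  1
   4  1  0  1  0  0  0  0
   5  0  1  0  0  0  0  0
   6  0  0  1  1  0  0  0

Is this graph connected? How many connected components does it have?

Checking connectivity: the graph has 1 connected component(s).
All vertices are reachable from each other. The graph IS connected.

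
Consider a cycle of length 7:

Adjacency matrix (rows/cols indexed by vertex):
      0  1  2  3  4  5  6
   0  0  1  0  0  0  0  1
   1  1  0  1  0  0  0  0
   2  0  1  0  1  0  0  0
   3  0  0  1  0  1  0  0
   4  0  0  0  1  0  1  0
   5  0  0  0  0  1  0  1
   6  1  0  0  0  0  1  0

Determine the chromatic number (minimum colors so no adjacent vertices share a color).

This is an odd cycle (C_7). Odd cycles are not bipartite (any 2-coloring forces two adjacent vertices to match), and 3 colors suffice.
Chromatic number = 3.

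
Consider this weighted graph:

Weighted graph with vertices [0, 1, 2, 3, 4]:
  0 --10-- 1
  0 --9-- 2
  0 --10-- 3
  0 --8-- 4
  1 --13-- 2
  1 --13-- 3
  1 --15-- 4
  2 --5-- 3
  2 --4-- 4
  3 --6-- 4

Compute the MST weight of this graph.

Applying Kruskal's algorithm (sort edges by weight, add if no cycle):
  Add (2,4) w=4
  Add (2,3) w=5
  Skip (3,4) w=6 (creates cycle)
  Add (0,4) w=8
  Skip (0,2) w=9 (creates cycle)
  Skip (0,3) w=10 (creates cycle)
  Add (0,1) w=10
  Skip (1,3) w=13 (creates cycle)
  Skip (1,2) w=13 (creates cycle)
  Skip (1,4) w=15 (creates cycle)
MST weight = 27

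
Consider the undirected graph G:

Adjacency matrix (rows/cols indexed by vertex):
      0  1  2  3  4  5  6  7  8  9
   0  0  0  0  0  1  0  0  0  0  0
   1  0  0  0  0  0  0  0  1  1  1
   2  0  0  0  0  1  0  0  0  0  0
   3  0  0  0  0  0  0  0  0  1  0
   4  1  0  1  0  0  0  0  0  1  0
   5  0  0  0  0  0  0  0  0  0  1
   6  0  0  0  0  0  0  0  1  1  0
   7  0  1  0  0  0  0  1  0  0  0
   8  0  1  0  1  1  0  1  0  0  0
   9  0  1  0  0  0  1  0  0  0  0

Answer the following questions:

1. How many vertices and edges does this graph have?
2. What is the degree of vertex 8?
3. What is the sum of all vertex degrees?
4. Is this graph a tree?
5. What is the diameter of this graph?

Count: 10 vertices, 10 edges.
Vertex 8 has neighbors [1, 3, 4, 6], degree = 4.
Handshaking lemma: 2 * 10 = 20.
A tree on 10 vertices has 9 edges. This graph has 10 edges (1 extra). Not a tree.
Diameter (longest shortest path) = 5.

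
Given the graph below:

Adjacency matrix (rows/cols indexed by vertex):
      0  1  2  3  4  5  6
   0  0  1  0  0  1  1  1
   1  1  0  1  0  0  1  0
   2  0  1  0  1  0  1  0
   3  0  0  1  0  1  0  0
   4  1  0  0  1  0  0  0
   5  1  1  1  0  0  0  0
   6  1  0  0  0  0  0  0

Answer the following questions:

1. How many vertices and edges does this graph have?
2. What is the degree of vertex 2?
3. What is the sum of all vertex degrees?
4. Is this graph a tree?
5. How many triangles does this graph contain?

Count: 7 vertices, 9 edges.
Vertex 2 has neighbors [1, 3, 5], degree = 3.
Handshaking lemma: 2 * 9 = 18.
A tree on 7 vertices has 6 edges. This graph has 9 edges (3 extra). Not a tree.
Number of triangles = 2.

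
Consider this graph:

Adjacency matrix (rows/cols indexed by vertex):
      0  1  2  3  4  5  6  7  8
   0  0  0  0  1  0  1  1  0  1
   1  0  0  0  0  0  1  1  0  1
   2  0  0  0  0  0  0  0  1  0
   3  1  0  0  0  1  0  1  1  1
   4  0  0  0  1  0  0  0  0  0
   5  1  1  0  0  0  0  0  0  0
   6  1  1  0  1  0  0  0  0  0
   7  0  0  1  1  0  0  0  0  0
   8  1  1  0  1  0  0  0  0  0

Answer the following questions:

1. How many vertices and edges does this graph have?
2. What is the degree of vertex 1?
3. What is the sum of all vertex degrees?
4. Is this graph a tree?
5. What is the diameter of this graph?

Count: 9 vertices, 12 edges.
Vertex 1 has neighbors [5, 6, 8], degree = 3.
Handshaking lemma: 2 * 12 = 24.
A tree on 9 vertices has 8 edges. This graph has 12 edges (4 extra). Not a tree.
Diameter (longest shortest path) = 4.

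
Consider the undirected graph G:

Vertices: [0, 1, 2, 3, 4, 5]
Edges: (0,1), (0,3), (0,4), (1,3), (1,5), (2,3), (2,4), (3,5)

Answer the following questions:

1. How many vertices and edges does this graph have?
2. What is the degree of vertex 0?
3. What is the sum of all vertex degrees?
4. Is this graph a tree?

Count: 6 vertices, 8 edges.
Vertex 0 has neighbors [1, 3, 4], degree = 3.
Handshaking lemma: 2 * 8 = 16.
A tree on 6 vertices has 5 edges. This graph has 8 edges (3 extra). Not a tree.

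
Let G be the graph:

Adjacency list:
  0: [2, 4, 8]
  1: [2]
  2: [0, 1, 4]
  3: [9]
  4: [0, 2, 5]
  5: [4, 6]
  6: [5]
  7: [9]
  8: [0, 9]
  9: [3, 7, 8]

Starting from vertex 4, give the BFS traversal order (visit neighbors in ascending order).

BFS from vertex 4 (neighbors processed in ascending order):
Visit order: 4, 0, 2, 5, 8, 1, 6, 9, 3, 7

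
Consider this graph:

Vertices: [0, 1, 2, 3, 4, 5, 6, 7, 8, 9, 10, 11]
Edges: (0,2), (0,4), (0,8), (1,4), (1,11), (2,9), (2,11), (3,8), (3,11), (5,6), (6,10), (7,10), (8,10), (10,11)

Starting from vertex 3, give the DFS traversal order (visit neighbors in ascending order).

DFS from vertex 3 (neighbors processed in ascending order):
Visit order: 3, 8, 0, 2, 9, 11, 1, 4, 10, 6, 5, 7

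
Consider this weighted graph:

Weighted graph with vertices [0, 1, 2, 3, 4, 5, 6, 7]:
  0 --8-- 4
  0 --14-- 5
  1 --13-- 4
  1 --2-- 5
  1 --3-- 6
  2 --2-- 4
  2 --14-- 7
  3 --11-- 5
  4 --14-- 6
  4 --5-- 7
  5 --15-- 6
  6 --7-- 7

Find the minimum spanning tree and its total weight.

Applying Kruskal's algorithm (sort edges by weight, add if no cycle):
  Add (1,5) w=2
  Add (2,4) w=2
  Add (1,6) w=3
  Add (4,7) w=5
  Add (6,7) w=7
  Add (0,4) w=8
  Add (3,5) w=11
  Skip (1,4) w=13 (creates cycle)
  Skip (0,5) w=14 (creates cycle)
  Skip (2,7) w=14 (creates cycle)
  Skip (4,6) w=14 (creates cycle)
  Skip (5,6) w=15 (creates cycle)
MST weight = 38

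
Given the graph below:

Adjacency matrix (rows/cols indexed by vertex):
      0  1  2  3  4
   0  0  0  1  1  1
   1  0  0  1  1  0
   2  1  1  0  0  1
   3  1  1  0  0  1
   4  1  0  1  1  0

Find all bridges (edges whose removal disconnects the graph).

No bridges found. The graph is 2-edge-connected (no single edge removal disconnects it).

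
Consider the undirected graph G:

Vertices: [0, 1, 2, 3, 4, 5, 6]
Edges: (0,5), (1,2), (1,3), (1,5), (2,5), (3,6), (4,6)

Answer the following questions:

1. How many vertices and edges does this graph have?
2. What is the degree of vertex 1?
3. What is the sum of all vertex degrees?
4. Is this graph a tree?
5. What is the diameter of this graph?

Count: 7 vertices, 7 edges.
Vertex 1 has neighbors [2, 3, 5], degree = 3.
Handshaking lemma: 2 * 7 = 14.
A tree on 7 vertices has 6 edges. This graph has 7 edges (1 extra). Not a tree.
Diameter (longest shortest path) = 5.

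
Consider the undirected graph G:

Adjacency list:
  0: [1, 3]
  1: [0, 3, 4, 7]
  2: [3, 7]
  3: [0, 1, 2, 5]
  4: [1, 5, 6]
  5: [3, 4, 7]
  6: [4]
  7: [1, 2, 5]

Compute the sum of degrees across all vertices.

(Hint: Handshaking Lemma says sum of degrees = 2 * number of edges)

Count edges: 11 edges.
By Handshaking Lemma: sum of degrees = 2 * 11 = 22.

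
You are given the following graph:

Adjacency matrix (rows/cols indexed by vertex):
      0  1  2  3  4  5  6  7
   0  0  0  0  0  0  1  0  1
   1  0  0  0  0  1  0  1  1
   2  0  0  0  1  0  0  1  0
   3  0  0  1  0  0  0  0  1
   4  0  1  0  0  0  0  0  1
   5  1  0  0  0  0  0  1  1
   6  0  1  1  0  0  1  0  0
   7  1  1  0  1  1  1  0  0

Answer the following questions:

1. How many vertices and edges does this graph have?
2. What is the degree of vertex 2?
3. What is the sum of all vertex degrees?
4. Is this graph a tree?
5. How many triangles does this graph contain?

Count: 8 vertices, 11 edges.
Vertex 2 has neighbors [3, 6], degree = 2.
Handshaking lemma: 2 * 11 = 22.
A tree on 8 vertices has 7 edges. This graph has 11 edges (4 extra). Not a tree.
Number of triangles = 2.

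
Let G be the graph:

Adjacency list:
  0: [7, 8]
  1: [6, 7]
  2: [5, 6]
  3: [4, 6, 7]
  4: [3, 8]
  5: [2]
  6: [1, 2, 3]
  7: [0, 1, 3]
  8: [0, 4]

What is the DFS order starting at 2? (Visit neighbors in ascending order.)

DFS from vertex 2 (neighbors processed in ascending order):
Visit order: 2, 5, 6, 1, 7, 0, 8, 4, 3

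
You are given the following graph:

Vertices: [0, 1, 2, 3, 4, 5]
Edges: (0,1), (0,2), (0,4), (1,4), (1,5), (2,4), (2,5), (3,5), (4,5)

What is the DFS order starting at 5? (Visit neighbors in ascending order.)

DFS from vertex 5 (neighbors processed in ascending order):
Visit order: 5, 1, 0, 2, 4, 3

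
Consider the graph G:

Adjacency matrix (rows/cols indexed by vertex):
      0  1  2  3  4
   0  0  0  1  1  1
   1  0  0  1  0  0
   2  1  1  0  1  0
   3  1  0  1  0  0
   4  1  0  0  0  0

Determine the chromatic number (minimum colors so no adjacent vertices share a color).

The graph has a maximum clique of size 3 (lower bound on chromatic number).
A valid 3-coloring: {0: 0, 1: 0, 2: 1, 3: 2, 4: 1}.
Chromatic number = 3.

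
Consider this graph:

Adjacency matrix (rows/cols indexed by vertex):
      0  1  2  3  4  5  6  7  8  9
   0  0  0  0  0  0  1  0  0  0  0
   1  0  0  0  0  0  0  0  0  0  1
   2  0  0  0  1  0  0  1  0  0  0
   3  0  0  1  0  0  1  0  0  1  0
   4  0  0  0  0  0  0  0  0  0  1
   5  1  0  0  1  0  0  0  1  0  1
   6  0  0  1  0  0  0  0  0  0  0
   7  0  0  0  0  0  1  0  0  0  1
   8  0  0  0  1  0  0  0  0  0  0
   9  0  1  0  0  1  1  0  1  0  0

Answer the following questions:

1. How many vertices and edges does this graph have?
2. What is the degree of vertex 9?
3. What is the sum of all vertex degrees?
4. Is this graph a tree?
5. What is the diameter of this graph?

Count: 10 vertices, 10 edges.
Vertex 9 has neighbors [1, 4, 5, 7], degree = 4.
Handshaking lemma: 2 * 10 = 20.
A tree on 10 vertices has 9 edges. This graph has 10 edges (1 extra). Not a tree.
Diameter (longest shortest path) = 5.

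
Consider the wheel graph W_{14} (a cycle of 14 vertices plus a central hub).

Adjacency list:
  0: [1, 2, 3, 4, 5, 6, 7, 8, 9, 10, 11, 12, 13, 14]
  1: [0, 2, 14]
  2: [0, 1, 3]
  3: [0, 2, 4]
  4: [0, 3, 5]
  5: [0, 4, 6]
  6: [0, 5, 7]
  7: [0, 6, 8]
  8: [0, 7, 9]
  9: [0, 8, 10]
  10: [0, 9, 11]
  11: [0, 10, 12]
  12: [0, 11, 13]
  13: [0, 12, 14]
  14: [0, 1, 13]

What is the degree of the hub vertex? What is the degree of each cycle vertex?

The hub connects to all 14 cycle vertices, so deg(hub) = 14.
Each cycle vertex connects to 2 neighbors on the cycle plus the hub, so deg(cycle vertex) = 3.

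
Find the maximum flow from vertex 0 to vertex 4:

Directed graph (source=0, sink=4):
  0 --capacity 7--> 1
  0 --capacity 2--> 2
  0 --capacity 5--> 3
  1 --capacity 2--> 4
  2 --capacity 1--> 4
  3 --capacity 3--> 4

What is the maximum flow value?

Computing max flow:
  Flow on (0->1): 2/7
  Flow on (0->2): 1/2
  Flow on (0->3): 3/5
  Flow on (1->4): 2/2
  Flow on (2->4): 1/1
  Flow on (3->4): 3/3
Maximum flow = 6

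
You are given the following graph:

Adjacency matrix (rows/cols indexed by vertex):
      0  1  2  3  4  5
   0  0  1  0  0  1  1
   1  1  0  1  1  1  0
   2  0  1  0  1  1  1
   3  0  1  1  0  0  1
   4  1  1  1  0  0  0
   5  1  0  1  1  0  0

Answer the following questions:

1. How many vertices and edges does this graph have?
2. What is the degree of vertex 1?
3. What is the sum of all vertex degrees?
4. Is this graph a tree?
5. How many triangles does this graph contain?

Count: 6 vertices, 10 edges.
Vertex 1 has neighbors [0, 2, 3, 4], degree = 4.
Handshaking lemma: 2 * 10 = 20.
A tree on 6 vertices has 5 edges. This graph has 10 edges (5 extra). Not a tree.
Number of triangles = 4.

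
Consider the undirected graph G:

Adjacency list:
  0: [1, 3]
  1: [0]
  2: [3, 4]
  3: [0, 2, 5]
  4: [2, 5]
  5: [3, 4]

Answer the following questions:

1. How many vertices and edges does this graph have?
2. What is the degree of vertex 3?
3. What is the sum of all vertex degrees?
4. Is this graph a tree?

Count: 6 vertices, 6 edges.
Vertex 3 has neighbors [0, 2, 5], degree = 3.
Handshaking lemma: 2 * 6 = 12.
A tree on 6 vertices has 5 edges. This graph has 6 edges (1 extra). Not a tree.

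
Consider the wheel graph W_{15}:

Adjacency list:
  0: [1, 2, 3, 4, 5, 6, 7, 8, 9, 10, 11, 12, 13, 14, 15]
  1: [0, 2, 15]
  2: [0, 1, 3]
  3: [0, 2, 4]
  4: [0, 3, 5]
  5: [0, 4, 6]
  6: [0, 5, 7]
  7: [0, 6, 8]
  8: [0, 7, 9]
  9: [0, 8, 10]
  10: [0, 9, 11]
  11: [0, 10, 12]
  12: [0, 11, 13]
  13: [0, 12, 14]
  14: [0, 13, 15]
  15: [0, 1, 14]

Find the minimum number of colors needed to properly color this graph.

W_{15} = C_{15} plus a hub adjacent to every cycle vertex.
The outer cycle needs 3 colors (odd cycle); the hub is adjacent to all of them so needs a fresh color.
Chromatic number = 3 + 1 = 4.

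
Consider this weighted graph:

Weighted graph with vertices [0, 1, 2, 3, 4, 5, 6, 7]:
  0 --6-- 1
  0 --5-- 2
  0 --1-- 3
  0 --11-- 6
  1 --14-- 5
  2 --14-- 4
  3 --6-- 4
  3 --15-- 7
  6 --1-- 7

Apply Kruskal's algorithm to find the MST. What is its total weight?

Applying Kruskal's algorithm (sort edges by weight, add if no cycle):
  Add (0,3) w=1
  Add (6,7) w=1
  Add (0,2) w=5
  Add (0,1) w=6
  Add (3,4) w=6
  Add (0,6) w=11
  Add (1,5) w=14
  Skip (2,4) w=14 (creates cycle)
  Skip (3,7) w=15 (creates cycle)
MST weight = 44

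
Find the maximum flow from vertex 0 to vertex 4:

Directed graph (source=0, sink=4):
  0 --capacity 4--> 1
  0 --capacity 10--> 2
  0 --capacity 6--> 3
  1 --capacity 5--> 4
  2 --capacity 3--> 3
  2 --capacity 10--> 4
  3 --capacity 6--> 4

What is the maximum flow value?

Computing max flow:
  Flow on (0->1): 4/4
  Flow on (0->2): 10/10
  Flow on (0->3): 6/6
  Flow on (1->4): 4/5
  Flow on (2->4): 10/10
  Flow on (3->4): 6/6
Maximum flow = 20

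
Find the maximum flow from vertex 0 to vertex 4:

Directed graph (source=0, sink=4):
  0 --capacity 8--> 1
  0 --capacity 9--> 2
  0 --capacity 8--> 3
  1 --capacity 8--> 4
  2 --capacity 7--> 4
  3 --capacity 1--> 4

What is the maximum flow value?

Computing max flow:
  Flow on (0->1): 8/8
  Flow on (0->2): 7/9
  Flow on (0->3): 1/8
  Flow on (1->4): 8/8
  Flow on (2->4): 7/7
  Flow on (3->4): 1/1
Maximum flow = 16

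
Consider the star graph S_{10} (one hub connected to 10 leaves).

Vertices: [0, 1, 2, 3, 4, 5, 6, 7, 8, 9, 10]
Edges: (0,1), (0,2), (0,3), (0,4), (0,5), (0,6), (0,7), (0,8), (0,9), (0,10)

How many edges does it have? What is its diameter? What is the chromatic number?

Star graph S_{10}: the hub connects to all 10 leaves.
Edges = 10.
Diameter = 2 (any leaf to hub is 1, leaf to leaf through hub is 2).
Star graphs are bipartite (hub vs leaves), so chromatic number = 2.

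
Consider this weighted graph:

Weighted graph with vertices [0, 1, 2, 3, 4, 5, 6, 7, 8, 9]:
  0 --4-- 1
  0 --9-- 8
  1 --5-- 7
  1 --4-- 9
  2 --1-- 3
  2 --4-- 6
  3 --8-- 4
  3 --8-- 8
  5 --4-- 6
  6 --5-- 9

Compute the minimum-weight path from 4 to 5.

Using Dijkstra's algorithm from vertex 4:
Shortest path: 4 -> 3 -> 2 -> 6 -> 5
Total weight: 8 + 1 + 4 + 4 = 17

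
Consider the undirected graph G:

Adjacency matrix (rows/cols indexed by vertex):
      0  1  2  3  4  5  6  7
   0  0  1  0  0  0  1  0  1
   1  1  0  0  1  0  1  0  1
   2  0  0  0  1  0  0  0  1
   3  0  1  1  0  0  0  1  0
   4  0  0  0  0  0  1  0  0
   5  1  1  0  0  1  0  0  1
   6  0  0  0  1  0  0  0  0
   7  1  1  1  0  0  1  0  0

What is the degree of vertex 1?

Vertex 1 has neighbors [0, 3, 5, 7], so deg(1) = 4.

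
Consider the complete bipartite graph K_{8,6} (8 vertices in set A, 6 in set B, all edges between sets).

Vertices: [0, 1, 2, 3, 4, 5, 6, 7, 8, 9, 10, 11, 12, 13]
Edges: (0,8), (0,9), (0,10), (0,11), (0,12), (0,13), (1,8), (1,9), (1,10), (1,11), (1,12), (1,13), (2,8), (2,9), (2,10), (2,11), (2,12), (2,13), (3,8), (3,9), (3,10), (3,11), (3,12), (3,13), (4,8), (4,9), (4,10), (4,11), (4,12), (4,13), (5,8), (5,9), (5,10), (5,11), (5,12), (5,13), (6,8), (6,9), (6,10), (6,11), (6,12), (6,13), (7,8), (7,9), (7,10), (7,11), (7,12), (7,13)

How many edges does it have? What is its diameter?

K_{8,6} has 8 * 6 = 48 edges.
Any vertex reaches any opposite-side vertex in 1 step; same-side vertices reach in 2 steps via any opposite-side vertex.
Diameter = 2.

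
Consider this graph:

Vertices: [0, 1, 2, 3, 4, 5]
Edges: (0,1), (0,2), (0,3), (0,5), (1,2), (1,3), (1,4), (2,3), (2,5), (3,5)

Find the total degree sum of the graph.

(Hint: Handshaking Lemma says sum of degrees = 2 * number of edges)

Count edges: 10 edges.
By Handshaking Lemma: sum of degrees = 2 * 10 = 20.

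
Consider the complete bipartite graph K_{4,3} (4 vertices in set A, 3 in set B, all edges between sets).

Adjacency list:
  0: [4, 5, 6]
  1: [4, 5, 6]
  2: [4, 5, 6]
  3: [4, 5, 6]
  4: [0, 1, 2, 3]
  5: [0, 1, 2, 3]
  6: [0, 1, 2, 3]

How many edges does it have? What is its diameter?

K_{4,3} has 4 * 3 = 12 edges.
Any vertex reaches any opposite-side vertex in 1 step; same-side vertices reach in 2 steps via any opposite-side vertex.
Diameter = 2.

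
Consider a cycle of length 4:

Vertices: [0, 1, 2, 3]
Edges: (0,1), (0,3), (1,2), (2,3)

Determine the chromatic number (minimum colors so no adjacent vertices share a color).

This is an even cycle (C_4). Even cycles are bipartite.
Chromatic number = 2.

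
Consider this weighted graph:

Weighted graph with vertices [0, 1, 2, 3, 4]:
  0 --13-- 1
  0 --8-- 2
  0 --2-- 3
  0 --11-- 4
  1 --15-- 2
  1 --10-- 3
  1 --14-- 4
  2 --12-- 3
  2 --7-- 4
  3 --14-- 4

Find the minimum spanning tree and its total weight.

Applying Kruskal's algorithm (sort edges by weight, add if no cycle):
  Add (0,3) w=2
  Add (2,4) w=7
  Add (0,2) w=8
  Add (1,3) w=10
  Skip (0,4) w=11 (creates cycle)
  Skip (2,3) w=12 (creates cycle)
  Skip (0,1) w=13 (creates cycle)
  Skip (1,4) w=14 (creates cycle)
  Skip (3,4) w=14 (creates cycle)
  Skip (1,2) w=15 (creates cycle)
MST weight = 27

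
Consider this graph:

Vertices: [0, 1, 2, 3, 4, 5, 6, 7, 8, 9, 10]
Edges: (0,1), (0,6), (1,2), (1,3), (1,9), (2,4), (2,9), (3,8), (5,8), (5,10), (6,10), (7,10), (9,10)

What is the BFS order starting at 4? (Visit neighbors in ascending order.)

BFS from vertex 4 (neighbors processed in ascending order):
Visit order: 4, 2, 1, 9, 0, 3, 10, 6, 8, 5, 7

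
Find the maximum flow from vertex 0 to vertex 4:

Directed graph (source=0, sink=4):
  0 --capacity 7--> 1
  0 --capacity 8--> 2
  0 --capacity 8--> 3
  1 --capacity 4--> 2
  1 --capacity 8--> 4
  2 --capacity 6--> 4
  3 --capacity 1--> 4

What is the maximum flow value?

Computing max flow:
  Flow on (0->1): 7/7
  Flow on (0->2): 6/8
  Flow on (0->3): 1/8
  Flow on (1->4): 7/8
  Flow on (2->4): 6/6
  Flow on (3->4): 1/1
Maximum flow = 14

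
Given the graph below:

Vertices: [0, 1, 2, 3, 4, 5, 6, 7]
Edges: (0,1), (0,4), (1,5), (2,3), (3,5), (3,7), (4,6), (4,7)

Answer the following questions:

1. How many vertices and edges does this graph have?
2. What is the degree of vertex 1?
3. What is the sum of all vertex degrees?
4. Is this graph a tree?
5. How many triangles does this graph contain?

Count: 8 vertices, 8 edges.
Vertex 1 has neighbors [0, 5], degree = 2.
Handshaking lemma: 2 * 8 = 16.
A tree on 8 vertices has 7 edges. This graph has 8 edges (1 extra). Not a tree.
Number of triangles = 0.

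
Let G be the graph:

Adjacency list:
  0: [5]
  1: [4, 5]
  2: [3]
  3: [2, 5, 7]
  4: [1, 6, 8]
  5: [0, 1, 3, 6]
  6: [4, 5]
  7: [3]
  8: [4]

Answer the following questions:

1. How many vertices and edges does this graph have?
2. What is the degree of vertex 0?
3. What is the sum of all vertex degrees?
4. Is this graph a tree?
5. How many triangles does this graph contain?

Count: 9 vertices, 9 edges.
Vertex 0 has neighbors [5], degree = 1.
Handshaking lemma: 2 * 9 = 18.
A tree on 9 vertices has 8 edges. This graph has 9 edges (1 extra). Not a tree.
Number of triangles = 0.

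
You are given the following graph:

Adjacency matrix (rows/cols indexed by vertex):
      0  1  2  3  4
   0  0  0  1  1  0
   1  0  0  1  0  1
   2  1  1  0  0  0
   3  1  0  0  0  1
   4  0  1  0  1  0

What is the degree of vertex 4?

Vertex 4 has neighbors [1, 3], so deg(4) = 2.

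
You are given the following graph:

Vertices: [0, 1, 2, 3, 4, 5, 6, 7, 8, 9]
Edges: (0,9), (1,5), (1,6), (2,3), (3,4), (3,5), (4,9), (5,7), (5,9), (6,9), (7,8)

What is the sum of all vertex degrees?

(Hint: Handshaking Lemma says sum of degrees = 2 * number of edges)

Count edges: 11 edges.
By Handshaking Lemma: sum of degrees = 2 * 11 = 22.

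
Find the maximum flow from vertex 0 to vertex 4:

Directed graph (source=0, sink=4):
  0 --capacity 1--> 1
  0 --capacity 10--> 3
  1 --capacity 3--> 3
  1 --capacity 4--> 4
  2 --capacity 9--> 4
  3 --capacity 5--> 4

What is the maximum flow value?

Computing max flow:
  Flow on (0->1): 1/1
  Flow on (0->3): 5/10
  Flow on (1->4): 1/4
  Flow on (3->4): 5/5
Maximum flow = 6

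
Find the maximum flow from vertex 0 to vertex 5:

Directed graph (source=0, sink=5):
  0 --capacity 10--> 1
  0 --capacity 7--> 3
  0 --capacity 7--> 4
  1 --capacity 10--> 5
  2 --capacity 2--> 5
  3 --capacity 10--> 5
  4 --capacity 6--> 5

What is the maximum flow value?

Computing max flow:
  Flow on (0->1): 10/10
  Flow on (0->3): 7/7
  Flow on (0->4): 6/7
  Flow on (1->5): 10/10
  Flow on (3->5): 7/10
  Flow on (4->5): 6/6
Maximum flow = 23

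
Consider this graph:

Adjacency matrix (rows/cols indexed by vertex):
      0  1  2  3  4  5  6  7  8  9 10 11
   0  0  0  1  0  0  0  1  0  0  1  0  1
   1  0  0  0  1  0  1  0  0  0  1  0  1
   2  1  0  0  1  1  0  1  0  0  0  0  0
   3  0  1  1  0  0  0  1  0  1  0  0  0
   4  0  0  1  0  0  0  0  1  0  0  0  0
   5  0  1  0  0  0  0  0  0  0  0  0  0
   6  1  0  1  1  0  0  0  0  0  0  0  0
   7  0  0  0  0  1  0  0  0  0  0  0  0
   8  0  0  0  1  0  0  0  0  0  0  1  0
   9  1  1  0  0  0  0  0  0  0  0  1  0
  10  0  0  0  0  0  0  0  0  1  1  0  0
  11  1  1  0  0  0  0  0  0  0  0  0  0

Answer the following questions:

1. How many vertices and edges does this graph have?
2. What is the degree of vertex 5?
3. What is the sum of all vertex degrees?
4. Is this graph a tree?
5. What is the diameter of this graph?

Count: 12 vertices, 16 edges.
Vertex 5 has neighbors [1], degree = 1.
Handshaking lemma: 2 * 16 = 32.
A tree on 12 vertices has 11 edges. This graph has 16 edges (5 extra). Not a tree.
Diameter (longest shortest path) = 5.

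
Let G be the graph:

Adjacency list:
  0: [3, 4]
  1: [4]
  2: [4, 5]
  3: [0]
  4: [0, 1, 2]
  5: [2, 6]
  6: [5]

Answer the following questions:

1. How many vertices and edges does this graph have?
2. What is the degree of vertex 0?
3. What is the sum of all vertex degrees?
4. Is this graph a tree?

Count: 7 vertices, 6 edges.
Vertex 0 has neighbors [3, 4], degree = 2.
Handshaking lemma: 2 * 6 = 12.
A graph is a tree iff it is connected and has exactly n-1 edges. This graph is connected (all 7 vertices in one component) and has 7-1 = 6 edges. It is a tree.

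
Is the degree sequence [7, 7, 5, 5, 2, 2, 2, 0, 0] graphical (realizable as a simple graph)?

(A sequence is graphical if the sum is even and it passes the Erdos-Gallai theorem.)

Sum of degrees = 30. Sum is even but fails Erdos-Gallai. The sequence is NOT graphical.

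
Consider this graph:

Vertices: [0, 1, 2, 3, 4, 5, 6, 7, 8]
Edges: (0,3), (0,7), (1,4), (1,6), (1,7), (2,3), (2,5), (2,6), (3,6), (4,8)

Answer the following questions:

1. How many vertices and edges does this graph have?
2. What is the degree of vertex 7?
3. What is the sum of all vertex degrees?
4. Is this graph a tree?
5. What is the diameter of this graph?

Count: 9 vertices, 10 edges.
Vertex 7 has neighbors [0, 1], degree = 2.
Handshaking lemma: 2 * 10 = 20.
A tree on 9 vertices has 8 edges. This graph has 10 edges (2 extra). Not a tree.
Diameter (longest shortest path) = 5.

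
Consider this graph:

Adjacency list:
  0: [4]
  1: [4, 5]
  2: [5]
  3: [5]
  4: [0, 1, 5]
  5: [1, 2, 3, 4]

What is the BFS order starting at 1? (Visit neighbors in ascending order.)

BFS from vertex 1 (neighbors processed in ascending order):
Visit order: 1, 4, 5, 0, 2, 3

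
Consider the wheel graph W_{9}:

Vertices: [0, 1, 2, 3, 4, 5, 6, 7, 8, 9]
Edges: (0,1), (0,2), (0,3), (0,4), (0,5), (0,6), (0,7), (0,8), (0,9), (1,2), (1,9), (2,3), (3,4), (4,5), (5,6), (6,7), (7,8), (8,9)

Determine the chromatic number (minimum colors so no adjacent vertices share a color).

W_{9} = C_{9} plus a hub adjacent to every cycle vertex.
The outer cycle needs 3 colors (odd cycle); the hub is adjacent to all of them so needs a fresh color.
Chromatic number = 3 + 1 = 4.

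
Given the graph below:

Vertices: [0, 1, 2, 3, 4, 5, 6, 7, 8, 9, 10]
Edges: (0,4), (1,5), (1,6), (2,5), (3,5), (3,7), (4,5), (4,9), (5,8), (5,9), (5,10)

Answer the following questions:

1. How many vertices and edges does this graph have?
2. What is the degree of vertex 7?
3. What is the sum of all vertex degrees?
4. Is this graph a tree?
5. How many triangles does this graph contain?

Count: 11 vertices, 11 edges.
Vertex 7 has neighbors [3], degree = 1.
Handshaking lemma: 2 * 11 = 22.
A tree on 11 vertices has 10 edges. This graph has 11 edges (1 extra). Not a tree.
Number of triangles = 1.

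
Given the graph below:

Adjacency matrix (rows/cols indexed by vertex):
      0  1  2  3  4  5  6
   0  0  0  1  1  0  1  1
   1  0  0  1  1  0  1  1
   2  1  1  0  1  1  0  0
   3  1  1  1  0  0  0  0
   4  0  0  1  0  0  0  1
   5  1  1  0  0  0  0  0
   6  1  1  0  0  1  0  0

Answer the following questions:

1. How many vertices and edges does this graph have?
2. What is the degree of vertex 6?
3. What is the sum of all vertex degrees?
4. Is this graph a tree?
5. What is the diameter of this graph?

Count: 7 vertices, 11 edges.
Vertex 6 has neighbors [0, 1, 4], degree = 3.
Handshaking lemma: 2 * 11 = 22.
A tree on 7 vertices has 6 edges. This graph has 11 edges (5 extra). Not a tree.
Diameter (longest shortest path) = 3.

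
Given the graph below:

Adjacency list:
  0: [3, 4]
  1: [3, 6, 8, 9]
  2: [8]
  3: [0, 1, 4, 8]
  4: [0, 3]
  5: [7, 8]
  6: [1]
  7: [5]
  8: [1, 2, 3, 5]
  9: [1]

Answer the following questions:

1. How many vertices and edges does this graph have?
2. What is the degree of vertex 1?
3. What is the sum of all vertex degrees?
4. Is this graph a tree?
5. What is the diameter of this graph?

Count: 10 vertices, 11 edges.
Vertex 1 has neighbors [3, 6, 8, 9], degree = 4.
Handshaking lemma: 2 * 11 = 22.
A tree on 10 vertices has 9 edges. This graph has 11 edges (2 extra). Not a tree.
Diameter (longest shortest path) = 4.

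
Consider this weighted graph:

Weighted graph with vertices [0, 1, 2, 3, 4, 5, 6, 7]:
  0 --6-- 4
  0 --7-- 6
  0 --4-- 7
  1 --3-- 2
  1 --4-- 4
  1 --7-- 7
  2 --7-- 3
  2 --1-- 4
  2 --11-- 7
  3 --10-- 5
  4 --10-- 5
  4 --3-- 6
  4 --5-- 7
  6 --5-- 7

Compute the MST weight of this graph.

Applying Kruskal's algorithm (sort edges by weight, add if no cycle):
  Add (2,4) w=1
  Add (1,2) w=3
  Add (4,6) w=3
  Add (0,7) w=4
  Skip (1,4) w=4 (creates cycle)
  Add (4,7) w=5
  Skip (6,7) w=5 (creates cycle)
  Skip (0,4) w=6 (creates cycle)
  Skip (0,6) w=7 (creates cycle)
  Skip (1,7) w=7 (creates cycle)
  Add (2,3) w=7
  Add (3,5) w=10
  Skip (4,5) w=10 (creates cycle)
  Skip (2,7) w=11 (creates cycle)
MST weight = 33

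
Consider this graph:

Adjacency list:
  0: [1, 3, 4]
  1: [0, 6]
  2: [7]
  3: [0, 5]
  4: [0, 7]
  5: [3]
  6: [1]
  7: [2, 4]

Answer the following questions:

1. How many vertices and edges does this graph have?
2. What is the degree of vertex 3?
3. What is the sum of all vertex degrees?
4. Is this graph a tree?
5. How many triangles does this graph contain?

Count: 8 vertices, 7 edges.
Vertex 3 has neighbors [0, 5], degree = 2.
Handshaking lemma: 2 * 7 = 14.
A graph is a tree iff it is connected and has exactly n-1 edges. This graph is connected (all 8 vertices in one component) and has 8-1 = 7 edges. It is a tree.
Number of triangles = 0.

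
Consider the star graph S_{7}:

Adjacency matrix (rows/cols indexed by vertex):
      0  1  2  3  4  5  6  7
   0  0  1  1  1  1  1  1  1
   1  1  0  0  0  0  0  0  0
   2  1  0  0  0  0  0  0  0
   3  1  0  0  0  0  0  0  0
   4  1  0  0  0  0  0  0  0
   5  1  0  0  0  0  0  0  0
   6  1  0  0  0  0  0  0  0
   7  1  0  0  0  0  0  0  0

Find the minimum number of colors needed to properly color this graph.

S_{7} has one hub adjacent to 7 leaves; leaves are pairwise non-adjacent.
Color the hub 0 and every leaf 1.
Chromatic number = 2.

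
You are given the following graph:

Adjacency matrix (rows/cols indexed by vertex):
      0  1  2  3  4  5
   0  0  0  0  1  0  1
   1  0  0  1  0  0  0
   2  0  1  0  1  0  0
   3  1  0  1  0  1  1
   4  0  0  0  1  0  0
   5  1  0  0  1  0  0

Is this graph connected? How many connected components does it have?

Checking connectivity: the graph has 1 connected component(s).
All vertices are reachable from each other. The graph IS connected.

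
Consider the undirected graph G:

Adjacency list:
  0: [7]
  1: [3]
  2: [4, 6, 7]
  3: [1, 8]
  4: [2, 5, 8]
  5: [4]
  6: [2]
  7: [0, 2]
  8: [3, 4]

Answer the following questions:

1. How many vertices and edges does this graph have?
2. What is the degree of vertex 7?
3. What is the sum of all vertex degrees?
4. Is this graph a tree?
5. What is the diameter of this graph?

Count: 9 vertices, 8 edges.
Vertex 7 has neighbors [0, 2], degree = 2.
Handshaking lemma: 2 * 8 = 16.
A graph is a tree iff it is connected and has exactly n-1 edges. This graph is connected (all 9 vertices in one component) and has 9-1 = 8 edges. It is a tree.
Diameter (longest shortest path) = 6.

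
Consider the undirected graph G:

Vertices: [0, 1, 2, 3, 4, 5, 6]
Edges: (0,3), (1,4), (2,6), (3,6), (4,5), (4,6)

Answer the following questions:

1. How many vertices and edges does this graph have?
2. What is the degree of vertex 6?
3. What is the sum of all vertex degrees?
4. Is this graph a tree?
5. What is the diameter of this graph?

Count: 7 vertices, 6 edges.
Vertex 6 has neighbors [2, 3, 4], degree = 3.
Handshaking lemma: 2 * 6 = 12.
A graph is a tree iff it is connected and has exactly n-1 edges. This graph is connected (all 7 vertices in one component) and has 7-1 = 6 edges. It is a tree.
Diameter (longest shortest path) = 4.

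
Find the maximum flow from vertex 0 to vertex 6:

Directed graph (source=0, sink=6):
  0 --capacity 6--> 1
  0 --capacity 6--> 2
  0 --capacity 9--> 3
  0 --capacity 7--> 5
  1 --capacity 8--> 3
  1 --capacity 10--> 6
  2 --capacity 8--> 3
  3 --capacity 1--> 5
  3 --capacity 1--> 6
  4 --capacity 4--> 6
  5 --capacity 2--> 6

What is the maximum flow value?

Computing max flow:
  Flow on (0->1): 6/6
  Flow on (0->3): 2/9
  Flow on (0->5): 1/7
  Flow on (1->6): 6/10
  Flow on (3->5): 1/1
  Flow on (3->6): 1/1
  Flow on (5->6): 2/2
Maximum flow = 9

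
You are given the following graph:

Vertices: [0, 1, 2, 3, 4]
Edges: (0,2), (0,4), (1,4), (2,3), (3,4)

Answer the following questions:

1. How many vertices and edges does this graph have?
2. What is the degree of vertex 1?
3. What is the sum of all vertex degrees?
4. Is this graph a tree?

Count: 5 vertices, 5 edges.
Vertex 1 has neighbors [4], degree = 1.
Handshaking lemma: 2 * 5 = 10.
A tree on 5 vertices has 4 edges. This graph has 5 edges (1 extra). Not a tree.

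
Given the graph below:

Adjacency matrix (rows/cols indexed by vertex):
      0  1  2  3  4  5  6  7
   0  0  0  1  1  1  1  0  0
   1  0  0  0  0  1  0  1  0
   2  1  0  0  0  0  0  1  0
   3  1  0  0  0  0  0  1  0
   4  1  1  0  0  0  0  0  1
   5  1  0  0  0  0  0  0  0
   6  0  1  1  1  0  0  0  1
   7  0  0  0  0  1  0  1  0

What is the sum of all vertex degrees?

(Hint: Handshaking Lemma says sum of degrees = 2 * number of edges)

Count edges: 10 edges.
By Handshaking Lemma: sum of degrees = 2 * 10 = 20.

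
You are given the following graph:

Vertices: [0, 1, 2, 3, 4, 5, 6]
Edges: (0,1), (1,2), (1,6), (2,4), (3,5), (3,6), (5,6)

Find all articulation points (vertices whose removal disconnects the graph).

An articulation point is a vertex whose removal disconnects the graph.
Articulation points: [1, 2, 6]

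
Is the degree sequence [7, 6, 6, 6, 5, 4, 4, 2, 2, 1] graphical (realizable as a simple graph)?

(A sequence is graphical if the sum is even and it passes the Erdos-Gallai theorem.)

Sum of degrees = 43. Sum is odd, so the sequence is NOT graphical.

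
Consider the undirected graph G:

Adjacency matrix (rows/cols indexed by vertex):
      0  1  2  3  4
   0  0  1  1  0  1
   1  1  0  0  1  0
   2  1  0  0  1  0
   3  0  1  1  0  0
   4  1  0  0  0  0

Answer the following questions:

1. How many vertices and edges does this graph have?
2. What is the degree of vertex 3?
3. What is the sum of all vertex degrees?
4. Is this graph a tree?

Count: 5 vertices, 5 edges.
Vertex 3 has neighbors [1, 2], degree = 2.
Handshaking lemma: 2 * 5 = 10.
A tree on 5 vertices has 4 edges. This graph has 5 edges (1 extra). Not a tree.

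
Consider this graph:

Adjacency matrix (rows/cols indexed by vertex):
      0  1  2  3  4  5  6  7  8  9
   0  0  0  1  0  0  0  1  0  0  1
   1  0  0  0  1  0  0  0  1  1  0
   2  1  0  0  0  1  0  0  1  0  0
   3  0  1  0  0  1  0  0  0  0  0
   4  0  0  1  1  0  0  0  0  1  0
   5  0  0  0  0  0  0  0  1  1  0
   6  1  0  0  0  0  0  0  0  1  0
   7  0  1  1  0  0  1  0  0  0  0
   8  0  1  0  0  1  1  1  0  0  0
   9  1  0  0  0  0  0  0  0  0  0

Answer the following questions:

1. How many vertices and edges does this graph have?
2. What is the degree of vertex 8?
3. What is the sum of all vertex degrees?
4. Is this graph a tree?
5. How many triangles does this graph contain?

Count: 10 vertices, 13 edges.
Vertex 8 has neighbors [1, 4, 5, 6], degree = 4.
Handshaking lemma: 2 * 13 = 26.
A tree on 10 vertices has 9 edges. This graph has 13 edges (4 extra). Not a tree.
Number of triangles = 0.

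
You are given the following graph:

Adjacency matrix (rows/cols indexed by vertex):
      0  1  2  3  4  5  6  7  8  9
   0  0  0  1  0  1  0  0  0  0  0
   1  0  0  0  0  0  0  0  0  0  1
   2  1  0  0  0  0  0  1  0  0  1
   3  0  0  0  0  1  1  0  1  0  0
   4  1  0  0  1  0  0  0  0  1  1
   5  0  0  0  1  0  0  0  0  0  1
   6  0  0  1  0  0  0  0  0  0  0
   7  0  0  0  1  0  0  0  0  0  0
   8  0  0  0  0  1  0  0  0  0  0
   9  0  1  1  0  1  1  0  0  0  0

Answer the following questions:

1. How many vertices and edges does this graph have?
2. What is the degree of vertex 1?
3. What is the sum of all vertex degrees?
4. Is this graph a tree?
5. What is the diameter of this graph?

Count: 10 vertices, 11 edges.
Vertex 1 has neighbors [9], degree = 1.
Handshaking lemma: 2 * 11 = 22.
A tree on 10 vertices has 9 edges. This graph has 11 edges (2 extra). Not a tree.
Diameter (longest shortest path) = 5.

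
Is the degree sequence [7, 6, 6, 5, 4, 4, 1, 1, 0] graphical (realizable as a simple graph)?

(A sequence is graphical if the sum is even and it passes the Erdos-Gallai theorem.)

Sum of degrees = 34. Sum is even but fails Erdos-Gallai. The sequence is NOT graphical.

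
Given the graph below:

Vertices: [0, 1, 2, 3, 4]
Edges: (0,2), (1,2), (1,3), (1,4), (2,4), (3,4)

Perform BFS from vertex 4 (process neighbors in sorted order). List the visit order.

BFS from vertex 4 (neighbors processed in ascending order):
Visit order: 4, 1, 2, 3, 0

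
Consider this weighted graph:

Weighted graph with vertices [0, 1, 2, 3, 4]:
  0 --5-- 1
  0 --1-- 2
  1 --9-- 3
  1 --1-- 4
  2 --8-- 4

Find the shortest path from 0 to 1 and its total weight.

Using Dijkstra's algorithm from vertex 0:
Shortest path: 0 -> 1
Total weight: 5 = 5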